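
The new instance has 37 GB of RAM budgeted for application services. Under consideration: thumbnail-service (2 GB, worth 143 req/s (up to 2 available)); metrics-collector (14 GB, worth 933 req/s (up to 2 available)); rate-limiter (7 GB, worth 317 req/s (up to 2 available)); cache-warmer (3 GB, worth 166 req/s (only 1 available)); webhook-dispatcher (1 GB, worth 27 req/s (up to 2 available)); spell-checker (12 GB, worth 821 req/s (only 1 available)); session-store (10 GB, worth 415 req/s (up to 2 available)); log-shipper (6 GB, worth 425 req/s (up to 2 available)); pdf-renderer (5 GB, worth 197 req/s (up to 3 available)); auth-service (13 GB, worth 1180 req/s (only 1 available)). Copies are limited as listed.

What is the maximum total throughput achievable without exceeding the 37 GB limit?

2851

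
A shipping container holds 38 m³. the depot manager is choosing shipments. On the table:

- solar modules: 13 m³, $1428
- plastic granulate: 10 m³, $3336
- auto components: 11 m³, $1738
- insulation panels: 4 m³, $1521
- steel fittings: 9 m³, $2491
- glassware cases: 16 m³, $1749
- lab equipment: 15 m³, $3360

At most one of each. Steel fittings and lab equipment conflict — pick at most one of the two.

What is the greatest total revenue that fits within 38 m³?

Ranking by ratio (revenue/m³): insulation panels 380.25, plastic granulate 333.60, steel fittings 276.78.
Taking plastic granulate + auto components + insulation panels + steel fittings: 34 m³ used, 9086 in revenue.
Next best is solar modules + plastic granulate + insulation panels + steel fittings at 8776 (36 m³) — short by 310.

9086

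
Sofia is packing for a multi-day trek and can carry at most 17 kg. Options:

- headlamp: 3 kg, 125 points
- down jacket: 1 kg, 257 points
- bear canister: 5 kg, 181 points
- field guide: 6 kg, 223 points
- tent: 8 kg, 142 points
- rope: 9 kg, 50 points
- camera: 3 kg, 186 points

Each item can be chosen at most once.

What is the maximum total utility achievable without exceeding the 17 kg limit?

847

Density check — down jacket 257.00, camera 62.00, headlamp 41.67 are the best per kg.
A density-first pass picks headlamp + down jacket + field guide + camera — 791 at 13 kg.
Dropping headlamp frees 3 kg; slotting in bear canister (5 kg) lifts the total to 847 at 15 kg.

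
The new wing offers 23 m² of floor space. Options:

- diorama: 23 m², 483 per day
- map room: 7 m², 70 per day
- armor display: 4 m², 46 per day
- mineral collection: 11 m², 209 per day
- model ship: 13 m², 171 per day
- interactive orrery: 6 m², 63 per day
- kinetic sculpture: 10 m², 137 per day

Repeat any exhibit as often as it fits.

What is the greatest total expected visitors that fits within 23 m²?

483

Diorama uses 23 of the 23 m² and totals 483.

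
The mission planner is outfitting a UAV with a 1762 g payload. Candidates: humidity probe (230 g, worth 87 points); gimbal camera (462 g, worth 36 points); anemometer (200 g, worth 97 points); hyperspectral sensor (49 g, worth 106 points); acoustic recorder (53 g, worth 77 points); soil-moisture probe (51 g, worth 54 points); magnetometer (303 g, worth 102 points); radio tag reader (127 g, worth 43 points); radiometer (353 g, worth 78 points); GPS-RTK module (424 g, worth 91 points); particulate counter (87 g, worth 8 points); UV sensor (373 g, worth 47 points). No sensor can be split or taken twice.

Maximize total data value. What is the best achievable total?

By data value per g: hyperspectral sensor 2.16, acoustic recorder 1.45, soil-moisture probe 1.06 lead.
Greedy by ratio would take humidity probe + anemometer + hyperspectral sensor + acoustic recorder + soil-moisture probe + magnetometer + radio tag reader + radiometer + UV sensor: 1739 g used, total 691.
The 500 g tied up in radio tag reader and UV sensor is better spent on GPS-RTK module + particulate counter — total rises to 700 (1750 g).
Nothing else within 1762 g beats 700.

700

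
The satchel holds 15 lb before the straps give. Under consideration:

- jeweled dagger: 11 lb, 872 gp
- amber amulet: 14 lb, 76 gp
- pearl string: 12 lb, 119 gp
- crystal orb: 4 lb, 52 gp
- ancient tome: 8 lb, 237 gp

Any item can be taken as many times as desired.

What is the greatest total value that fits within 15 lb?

924

Ranking by ratio (value/lb): jeweled dagger 79.27, ancient tome 29.62, crystal orb 13.00.
Taking jeweled dagger + crystal orb: 15 lb used, 924 in value.
Every other selection either busts 15 lb or fails to beat 924.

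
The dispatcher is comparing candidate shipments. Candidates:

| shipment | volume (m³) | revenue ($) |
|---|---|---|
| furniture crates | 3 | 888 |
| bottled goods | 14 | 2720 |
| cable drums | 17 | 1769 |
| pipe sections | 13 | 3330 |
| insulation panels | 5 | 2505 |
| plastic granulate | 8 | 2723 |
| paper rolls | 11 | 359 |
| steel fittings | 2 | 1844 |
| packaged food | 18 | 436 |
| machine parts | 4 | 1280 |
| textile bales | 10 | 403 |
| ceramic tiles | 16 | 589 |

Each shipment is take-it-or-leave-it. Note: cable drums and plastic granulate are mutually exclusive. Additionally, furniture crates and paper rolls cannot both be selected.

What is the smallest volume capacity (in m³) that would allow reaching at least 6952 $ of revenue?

Minimise m³ subject to total revenue ≥ 6952.
insulation panels + plastic granulate + steel fittings reaches 7072 using 15 m³.
No combination under 15 m³ hits 6952.

15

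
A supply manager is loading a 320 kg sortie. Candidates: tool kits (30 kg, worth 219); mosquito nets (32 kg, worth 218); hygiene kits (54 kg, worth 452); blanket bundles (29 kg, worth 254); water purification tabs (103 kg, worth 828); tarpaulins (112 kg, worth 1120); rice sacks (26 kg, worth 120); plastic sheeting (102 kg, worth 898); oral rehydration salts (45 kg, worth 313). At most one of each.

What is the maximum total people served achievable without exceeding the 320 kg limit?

2846

The ratio heuristic lands on hygiene kits + blanket bundles + tarpaulins + plastic sheeting (2724) but leaves 23 kg idle.
The 83 kg tied up in hygiene kits and blanket bundles is better spent on water purification tabs — total rises to 2846 (317 kg).
Runner-up tool kits + blanket bundles + tarpaulins + plastic sheeting + oral rehydration salts tops out at 2804.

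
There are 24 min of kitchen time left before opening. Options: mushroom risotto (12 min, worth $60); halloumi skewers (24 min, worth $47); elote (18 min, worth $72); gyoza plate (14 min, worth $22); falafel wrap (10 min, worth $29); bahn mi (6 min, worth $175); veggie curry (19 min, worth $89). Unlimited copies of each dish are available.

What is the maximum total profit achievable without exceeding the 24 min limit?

700

Best packing: 4×bahn mi — 24 min, 700 total.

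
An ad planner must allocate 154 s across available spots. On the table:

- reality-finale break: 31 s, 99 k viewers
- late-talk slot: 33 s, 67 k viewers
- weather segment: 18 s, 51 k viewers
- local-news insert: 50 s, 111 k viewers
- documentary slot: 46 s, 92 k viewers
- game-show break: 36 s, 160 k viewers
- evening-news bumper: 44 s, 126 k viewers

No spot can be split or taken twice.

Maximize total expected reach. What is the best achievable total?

By expected reach per s: game-show break 4.44, reality-finale break 3.19, evening-news bumper 2.86, weather segment 2.83 lead.
Filling by ratio: reality-finale break + weather segment + game-show break + evening-news bumper for 436, with 25 s left unused.
Dropping weather segment frees 18 s; slotting in late-talk slot (33 s) lifts the total to 452 at 144 s.
Nothing else within 154 s beats 452.

452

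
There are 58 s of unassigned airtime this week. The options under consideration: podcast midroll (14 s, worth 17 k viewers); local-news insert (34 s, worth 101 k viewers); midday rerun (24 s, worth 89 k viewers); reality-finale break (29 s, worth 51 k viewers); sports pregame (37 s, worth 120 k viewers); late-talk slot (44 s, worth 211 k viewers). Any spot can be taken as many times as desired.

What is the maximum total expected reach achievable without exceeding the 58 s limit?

Taking podcast midroll + late-talk slot: 58 s used, 228 in expected reach.
That's the maximum — no swap from here does better than 228.

228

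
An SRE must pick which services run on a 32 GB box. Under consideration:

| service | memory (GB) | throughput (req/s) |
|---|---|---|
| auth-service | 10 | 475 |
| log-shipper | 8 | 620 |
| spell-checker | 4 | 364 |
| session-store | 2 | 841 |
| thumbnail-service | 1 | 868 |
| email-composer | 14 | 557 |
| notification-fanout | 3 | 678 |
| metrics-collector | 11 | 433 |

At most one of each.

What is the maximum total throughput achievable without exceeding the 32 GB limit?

3928

A density-first pass picks auth-service + log-shipper + spell-checker + session-store + thumbnail-service + notification-fanout — 3846 at 28 GB.
Dropping auth-service frees 10 GB; slotting in email-composer (14 GB) lifts the total to 3928 at 32 GB.
The closest alternative, auth-service + log-shipper + spell-checker + session-store + thumbnail-service + notification-fanout, reaches only 3846.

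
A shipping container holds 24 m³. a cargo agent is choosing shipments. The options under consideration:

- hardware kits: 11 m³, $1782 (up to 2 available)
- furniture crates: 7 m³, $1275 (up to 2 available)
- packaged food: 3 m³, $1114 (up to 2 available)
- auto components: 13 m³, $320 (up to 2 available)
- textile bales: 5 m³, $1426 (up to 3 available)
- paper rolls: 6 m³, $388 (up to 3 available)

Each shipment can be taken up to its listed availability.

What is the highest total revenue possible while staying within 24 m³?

6506

The ratio ordering already packs tightly: 2×packaged food + 3×textile bales, 21 m³, 6506.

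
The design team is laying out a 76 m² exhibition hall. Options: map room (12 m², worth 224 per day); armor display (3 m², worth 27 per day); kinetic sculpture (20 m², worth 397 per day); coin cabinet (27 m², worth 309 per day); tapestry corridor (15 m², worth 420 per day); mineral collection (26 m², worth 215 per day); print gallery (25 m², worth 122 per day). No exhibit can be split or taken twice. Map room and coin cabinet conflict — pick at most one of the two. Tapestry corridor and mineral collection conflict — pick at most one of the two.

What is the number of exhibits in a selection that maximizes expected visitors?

5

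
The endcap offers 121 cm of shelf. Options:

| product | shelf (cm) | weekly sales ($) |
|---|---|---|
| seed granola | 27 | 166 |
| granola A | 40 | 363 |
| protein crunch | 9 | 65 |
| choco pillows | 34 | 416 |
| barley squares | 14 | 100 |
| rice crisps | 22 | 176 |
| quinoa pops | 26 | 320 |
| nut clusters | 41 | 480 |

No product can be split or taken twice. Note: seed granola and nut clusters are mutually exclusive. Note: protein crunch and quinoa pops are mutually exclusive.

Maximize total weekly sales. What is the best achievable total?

1316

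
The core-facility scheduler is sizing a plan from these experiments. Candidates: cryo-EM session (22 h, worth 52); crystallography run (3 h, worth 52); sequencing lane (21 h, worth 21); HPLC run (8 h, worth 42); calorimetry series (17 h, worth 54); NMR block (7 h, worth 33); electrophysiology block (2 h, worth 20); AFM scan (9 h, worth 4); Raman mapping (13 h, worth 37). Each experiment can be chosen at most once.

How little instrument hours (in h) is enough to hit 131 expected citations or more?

20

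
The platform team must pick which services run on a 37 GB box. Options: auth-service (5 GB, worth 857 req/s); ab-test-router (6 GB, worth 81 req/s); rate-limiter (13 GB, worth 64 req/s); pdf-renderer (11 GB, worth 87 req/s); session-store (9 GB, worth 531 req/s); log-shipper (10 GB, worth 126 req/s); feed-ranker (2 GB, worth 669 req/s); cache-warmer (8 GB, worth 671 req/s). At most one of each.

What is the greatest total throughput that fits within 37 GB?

Density check — feed-ranker 334.50, auth-service 171.40, cache-warmer 83.88 are the best per GB.
Taking the top-ratio services first gives auth-service + ab-test-router + session-store + feed-ranker + cache-warmer for 2809 (30 GB).
The 6 GB tied up in ab-test-router is better spent on log-shipper — total rises to 2854 (34 GB).
The spare 3 GB is too small for any remaining service, and no exchange beats 2854.

2854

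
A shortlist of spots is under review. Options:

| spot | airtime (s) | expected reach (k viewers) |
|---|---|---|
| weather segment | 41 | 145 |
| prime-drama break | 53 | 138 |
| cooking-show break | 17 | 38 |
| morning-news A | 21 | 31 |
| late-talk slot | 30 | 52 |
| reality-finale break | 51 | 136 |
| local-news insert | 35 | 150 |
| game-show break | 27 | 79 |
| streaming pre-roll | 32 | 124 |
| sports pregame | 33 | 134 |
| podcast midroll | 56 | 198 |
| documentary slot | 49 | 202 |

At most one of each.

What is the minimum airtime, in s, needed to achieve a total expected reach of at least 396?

Look for the lowest-airtime combination reaching 396.
local-news insert + streaming pre-roll + sports pregame: 408 expected reach at 100 s.
No combination under 100 s hits 396.

100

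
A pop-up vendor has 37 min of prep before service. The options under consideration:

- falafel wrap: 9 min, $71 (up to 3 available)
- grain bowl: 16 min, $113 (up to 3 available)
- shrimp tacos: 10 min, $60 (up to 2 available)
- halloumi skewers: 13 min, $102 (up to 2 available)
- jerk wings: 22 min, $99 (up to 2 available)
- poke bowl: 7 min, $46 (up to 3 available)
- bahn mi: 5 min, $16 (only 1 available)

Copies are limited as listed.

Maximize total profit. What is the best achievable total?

275

By profit per min: falafel wrap 7.89, halloumi skewers 7.85, grain bowl 7.06 lead.
A density-first pass picks 3×falafel wrap + poke bowl — 259 at 34 min.
Replace 2×falafel wrap and poke bowl with 2×halloumi skewers: the trade gains 16 net, giving 275 at 35 min.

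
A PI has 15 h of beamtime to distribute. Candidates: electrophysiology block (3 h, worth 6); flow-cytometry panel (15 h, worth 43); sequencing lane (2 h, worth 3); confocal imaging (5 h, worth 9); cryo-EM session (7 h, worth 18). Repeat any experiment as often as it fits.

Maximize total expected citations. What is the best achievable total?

By expected citations per h: flow-cytometry panel 2.87, cryo-EM session 2.57, electrophysiology block 2.00 lead.
Flow-cytometry panel uses 15 of the 15 h and totals 43.
Nothing else within 15 h beats 43.

43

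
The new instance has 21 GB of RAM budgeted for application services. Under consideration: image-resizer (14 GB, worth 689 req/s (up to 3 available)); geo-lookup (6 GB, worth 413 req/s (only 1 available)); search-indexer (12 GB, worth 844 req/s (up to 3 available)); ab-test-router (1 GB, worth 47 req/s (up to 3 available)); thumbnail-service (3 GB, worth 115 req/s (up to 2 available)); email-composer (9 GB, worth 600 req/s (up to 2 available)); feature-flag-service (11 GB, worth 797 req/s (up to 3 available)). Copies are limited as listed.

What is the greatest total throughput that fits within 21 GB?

The ratio heuristic lands on geo-lookup + 3×ab-test-router + feature-flag-service (1351) but leaves 1 GB idle.
Dropping geo-lookup and 2×ab-test-router frees 8 GB; slotting in email-composer (9 GB) lifts the total to 1444 at 21 GB.

1444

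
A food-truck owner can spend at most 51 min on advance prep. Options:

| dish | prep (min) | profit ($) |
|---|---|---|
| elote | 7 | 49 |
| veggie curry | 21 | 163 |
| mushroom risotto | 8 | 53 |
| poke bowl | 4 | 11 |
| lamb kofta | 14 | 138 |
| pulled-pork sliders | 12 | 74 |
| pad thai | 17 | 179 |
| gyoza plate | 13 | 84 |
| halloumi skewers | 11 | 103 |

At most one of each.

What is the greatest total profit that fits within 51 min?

By profit per min: pad thai 10.53, lamb kofta 9.86, halloumi skewers 9.36, veggie curry 7.76 lead.
Filling by ratio: elote + lamb kofta + pad thai + halloumi skewers for 469, with 2 min left unused.
Replace elote with mushroom risotto: the trade gains 4 net, giving 473 at 50 min.
The closest alternative, elote + lamb kofta + pad thai + halloumi skewers, reaches only 469.

473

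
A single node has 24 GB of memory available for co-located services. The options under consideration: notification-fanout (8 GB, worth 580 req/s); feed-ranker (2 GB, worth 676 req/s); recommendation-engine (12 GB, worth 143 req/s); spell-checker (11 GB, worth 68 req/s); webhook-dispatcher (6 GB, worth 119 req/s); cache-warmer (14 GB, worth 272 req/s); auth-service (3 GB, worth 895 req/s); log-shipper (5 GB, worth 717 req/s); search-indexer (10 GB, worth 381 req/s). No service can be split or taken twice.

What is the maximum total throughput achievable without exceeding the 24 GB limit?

2987

Taking notification-fanout + feed-ranker + webhook-dispatcher + auth-service + log-shipper: 24 GB used, 2987 in throughput.
Every other selection either busts 24 GB or fails to beat 2987.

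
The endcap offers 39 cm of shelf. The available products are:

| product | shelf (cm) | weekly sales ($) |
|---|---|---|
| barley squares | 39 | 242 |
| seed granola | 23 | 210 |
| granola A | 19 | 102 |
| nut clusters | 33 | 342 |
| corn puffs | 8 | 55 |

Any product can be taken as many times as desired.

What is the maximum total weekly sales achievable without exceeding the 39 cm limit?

342

Best packing: nut clusters — 33 cm, 342 total.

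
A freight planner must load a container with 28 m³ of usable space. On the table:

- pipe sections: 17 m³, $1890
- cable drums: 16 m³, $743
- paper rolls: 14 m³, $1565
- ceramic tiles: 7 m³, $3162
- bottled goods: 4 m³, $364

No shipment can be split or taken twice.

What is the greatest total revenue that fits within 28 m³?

Ranking by ratio (revenue/m³): ceramic tiles 451.71, paper rolls 111.79, pipe sections 111.18, bottled goods 91.00.
Filling by ratio: paper rolls + ceramic tiles + bottled goods for 5091, with 3 m³ left unused.
Dropping paper rolls frees 14 m³; slotting in pipe sections (17 m³) lifts the total to 5416 at 28 m³.
Runner-up paper rolls + ceramic tiles + bottled goods tops out at 5091.

5416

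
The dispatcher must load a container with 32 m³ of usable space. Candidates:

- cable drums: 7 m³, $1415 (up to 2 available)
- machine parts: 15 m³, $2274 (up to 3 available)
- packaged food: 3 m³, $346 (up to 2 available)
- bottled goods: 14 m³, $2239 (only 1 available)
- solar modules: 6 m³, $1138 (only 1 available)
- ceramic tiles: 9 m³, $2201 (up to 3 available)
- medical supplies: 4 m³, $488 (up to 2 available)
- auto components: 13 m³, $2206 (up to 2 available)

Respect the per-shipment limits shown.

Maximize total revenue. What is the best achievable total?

Ranking by ratio (revenue/m³): ceramic tiles 244.56, cable drums 202.14, solar modules 189.67, auto components 169.69.
Filling by ratio: 3×ceramic tiles + medical supplies for 7091, with 1 m³ left unused.
Dropping ceramic tiles and medical supplies frees 13 m³; slotting in 2×cable drums (14 m³) lifts the total to 7232 at 32 m³.

7232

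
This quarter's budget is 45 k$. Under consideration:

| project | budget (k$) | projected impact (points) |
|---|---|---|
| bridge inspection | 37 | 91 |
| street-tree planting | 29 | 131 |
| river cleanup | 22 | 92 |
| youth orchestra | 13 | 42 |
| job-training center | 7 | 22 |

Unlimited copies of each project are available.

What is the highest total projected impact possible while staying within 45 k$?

184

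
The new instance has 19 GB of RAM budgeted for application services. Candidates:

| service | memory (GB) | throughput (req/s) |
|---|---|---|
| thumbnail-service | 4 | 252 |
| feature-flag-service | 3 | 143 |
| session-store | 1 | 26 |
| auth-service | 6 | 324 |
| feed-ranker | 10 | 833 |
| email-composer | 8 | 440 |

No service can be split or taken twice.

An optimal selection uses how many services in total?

3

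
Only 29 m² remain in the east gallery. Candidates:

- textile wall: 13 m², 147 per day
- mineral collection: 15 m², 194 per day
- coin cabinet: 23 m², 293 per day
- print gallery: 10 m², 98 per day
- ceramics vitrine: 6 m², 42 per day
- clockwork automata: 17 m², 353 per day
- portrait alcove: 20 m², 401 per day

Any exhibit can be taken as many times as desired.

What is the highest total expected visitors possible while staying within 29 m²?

451

Best packing: print gallery + clockwork automata — 27 m², 451 total.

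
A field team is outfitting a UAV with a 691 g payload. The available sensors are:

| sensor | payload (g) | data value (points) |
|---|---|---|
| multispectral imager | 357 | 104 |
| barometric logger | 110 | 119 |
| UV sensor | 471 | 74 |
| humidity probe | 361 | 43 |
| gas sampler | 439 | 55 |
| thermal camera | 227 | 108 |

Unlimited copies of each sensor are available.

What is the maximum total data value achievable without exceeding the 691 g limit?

714

Taking 6×barometric logger: 660 g used, 714 in data value.
That's the maximum — no swap from here does better than 714.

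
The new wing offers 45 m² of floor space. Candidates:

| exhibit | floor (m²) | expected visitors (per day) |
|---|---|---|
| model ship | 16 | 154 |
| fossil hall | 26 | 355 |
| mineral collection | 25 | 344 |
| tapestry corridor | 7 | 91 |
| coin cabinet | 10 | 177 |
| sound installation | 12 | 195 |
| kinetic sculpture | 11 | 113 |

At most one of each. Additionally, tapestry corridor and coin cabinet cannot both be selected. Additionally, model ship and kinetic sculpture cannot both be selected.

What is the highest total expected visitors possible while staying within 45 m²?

641

Ranking by ratio (expected visitors/m²): coin cabinet 17.70, sound installation 16.25, mineral collection 13.76, fossil hall 13.65.
Taking fossil hall + tapestry corridor + sound installation: 45 m² used, 641 in expected visitors.
An exhaustive check of the 128 subsets confirms 641.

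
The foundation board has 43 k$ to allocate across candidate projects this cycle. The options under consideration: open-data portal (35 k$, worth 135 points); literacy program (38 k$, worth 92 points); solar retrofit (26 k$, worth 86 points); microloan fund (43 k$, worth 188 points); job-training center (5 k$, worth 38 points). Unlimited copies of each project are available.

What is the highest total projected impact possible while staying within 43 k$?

304

Best packing: 8×job-training center — 40 k$, 304 total.
Every other selection either busts 43 k$ or fails to beat 304.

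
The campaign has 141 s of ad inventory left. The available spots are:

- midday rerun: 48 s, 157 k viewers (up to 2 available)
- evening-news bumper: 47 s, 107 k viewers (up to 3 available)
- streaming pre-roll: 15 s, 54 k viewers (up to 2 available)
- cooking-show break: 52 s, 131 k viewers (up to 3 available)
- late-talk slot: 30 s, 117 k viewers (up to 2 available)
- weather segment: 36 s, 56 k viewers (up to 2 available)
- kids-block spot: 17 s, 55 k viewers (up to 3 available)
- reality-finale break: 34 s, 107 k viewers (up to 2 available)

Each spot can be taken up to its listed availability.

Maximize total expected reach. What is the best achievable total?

507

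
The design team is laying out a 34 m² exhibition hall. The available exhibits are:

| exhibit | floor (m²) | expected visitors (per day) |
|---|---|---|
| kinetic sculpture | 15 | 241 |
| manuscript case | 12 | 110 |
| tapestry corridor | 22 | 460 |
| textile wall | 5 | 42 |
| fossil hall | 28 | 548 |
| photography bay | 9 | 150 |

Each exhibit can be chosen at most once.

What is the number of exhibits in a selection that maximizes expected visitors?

The maximum expected visitors within 34 m² is 610.
One optimal bundle: tapestry corridor + photography bay (31 m²).
All optima have 2 exhibits.

2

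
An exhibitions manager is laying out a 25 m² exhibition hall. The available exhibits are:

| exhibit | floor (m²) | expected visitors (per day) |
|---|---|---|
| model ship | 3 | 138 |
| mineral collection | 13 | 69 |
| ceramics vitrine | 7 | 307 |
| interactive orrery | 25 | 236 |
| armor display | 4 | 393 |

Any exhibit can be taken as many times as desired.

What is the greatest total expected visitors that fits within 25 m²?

2358

Ranking by ratio (expected visitors/m²): armor display 98.25, model ship 46.00, ceramics vitrine 43.86, interactive orrery 9.44.
Taking 6×armor display: 24 m² used, 2358 in expected visitors.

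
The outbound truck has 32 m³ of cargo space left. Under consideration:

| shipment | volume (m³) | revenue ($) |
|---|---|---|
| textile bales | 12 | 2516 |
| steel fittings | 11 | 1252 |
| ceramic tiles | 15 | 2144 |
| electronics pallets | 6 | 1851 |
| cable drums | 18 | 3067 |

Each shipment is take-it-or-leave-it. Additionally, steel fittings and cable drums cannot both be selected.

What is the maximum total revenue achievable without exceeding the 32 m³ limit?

5619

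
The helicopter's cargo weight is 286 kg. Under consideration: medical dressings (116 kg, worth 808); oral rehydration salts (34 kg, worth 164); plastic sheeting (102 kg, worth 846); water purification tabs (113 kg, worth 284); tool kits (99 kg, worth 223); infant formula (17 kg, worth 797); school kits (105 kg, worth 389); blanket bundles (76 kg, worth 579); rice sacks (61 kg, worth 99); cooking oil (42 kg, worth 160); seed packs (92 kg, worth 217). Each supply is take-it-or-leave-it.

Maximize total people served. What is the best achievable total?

By people served per kg: infant formula 46.88, plastic sheeting 8.29, blanket bundles 7.62 lead.
Taking the top-ratio supplies first gives oral rehydration salts + plastic sheeting + infant formula + blanket bundles + cooking oil for 2546 (271 kg).
The 118 kg tied up in blanket bundles and cooking oil is better spent on medical dressings — total rises to 2615 (269 kg).
The closest alternative, medical dressings + plastic sheeting + infant formula + cooking oil, reaches only 2611.

2615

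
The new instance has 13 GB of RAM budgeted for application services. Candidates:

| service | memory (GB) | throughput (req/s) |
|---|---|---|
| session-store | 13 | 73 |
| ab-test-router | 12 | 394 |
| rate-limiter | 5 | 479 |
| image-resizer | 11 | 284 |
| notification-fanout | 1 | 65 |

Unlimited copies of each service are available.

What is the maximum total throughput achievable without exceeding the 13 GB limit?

1153

Best packing: 2×rate-limiter + 3×notification-fanout — 13 GB, 1153 total.
Nothing else within 13 GB beats 1153.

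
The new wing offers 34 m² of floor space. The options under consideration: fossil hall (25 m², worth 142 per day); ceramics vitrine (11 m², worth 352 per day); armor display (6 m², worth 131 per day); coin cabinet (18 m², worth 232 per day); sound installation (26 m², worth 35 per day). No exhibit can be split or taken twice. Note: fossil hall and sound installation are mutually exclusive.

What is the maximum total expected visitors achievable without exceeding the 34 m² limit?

584

A density-first pass picks ceramics vitrine + armor display — 483 at 17 m².
The 6 m² tied up in armor display is better spent on coin cabinet — total rises to 584 (29 m²).
Every other selection either busts 34 m² or breaks a pairing rule or fails to beat 584.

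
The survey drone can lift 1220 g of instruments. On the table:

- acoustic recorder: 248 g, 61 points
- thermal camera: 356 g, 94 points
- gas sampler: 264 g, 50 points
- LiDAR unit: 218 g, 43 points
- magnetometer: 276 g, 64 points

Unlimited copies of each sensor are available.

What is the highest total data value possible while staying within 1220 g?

The ratio heuristic lands on 3×thermal camera (282) but leaves 152 g idle.
Dropping thermal camera frees 356 g; slotting in 2×acoustic recorder (496 g) lifts the total to 310 at 1208 g.
Every other selection either busts 1220 g or fails to beat 310.

310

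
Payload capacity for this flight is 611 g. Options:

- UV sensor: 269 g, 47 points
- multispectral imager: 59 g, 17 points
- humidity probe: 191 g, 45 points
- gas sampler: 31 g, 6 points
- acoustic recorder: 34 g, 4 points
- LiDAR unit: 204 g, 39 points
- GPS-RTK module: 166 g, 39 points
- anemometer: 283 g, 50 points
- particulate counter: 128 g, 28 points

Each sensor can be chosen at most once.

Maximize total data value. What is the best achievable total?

Density check — multispectral imager 0.29, humidity probe 0.24, GPS-RTK module 0.23 are the best per g.
Best packing: multispectral imager + humidity probe + gas sampler + acoustic recorder + GPS-RTK module + particulate counter — 609 g, 139 total.
That's the maximum — no swap from here does better than 139.

139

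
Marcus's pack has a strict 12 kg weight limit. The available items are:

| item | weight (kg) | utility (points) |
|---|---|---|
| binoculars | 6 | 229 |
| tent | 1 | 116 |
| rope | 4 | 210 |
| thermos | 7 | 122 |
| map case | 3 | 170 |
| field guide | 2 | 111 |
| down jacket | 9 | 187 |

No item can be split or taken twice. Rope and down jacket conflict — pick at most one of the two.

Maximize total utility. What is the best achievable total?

Taking the top-ratio items first gives tent + rope + map case + field guide for 607 (10 kg).
Dropping rope frees 4 kg; slotting in binoculars (6 kg) lifts the total to 626 at 12 kg.
The closest alternative, tent + rope + map case + field guide, reaches only 607.

626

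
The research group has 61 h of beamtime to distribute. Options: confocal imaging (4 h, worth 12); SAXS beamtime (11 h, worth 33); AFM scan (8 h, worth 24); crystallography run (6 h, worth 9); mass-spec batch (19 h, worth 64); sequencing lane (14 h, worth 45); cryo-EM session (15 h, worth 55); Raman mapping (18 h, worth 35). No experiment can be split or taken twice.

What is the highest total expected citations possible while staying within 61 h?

By expected citations per h: cryo-EM session 3.67, mass-spec batch 3.37, sequencing lane 3.21 lead.
Best packing: confocal imaging + AFM scan + mass-spec batch + sequencing lane + cryo-EM session — 60 h, 200 total.
Runner-up SAXS beamtime + mass-spec batch + sequencing lane + cryo-EM session tops out at 197.

200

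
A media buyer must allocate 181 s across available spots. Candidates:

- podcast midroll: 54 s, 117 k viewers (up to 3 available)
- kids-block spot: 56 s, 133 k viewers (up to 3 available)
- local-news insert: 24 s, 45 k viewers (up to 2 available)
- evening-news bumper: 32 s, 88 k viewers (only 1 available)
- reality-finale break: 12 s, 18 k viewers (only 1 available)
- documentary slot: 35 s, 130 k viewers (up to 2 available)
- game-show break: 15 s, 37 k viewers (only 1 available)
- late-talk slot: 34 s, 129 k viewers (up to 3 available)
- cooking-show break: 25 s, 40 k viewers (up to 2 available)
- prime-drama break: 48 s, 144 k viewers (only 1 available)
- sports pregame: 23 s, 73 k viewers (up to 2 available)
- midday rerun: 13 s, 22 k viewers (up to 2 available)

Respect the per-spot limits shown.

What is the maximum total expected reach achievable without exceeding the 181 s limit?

2×documentary slot + 3×late-talk slot uses 172 of the 181 s and totals 647.
Every other selection either busts 181 s or exceeds an availability limit or fails to beat 647.

647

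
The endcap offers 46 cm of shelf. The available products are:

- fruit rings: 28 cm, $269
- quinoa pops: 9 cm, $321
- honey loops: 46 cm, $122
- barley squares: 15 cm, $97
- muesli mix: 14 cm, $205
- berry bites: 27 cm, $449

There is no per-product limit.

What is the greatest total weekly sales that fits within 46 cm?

5×quinoa pops uses 45 of the 46 cm and totals 1605.

1605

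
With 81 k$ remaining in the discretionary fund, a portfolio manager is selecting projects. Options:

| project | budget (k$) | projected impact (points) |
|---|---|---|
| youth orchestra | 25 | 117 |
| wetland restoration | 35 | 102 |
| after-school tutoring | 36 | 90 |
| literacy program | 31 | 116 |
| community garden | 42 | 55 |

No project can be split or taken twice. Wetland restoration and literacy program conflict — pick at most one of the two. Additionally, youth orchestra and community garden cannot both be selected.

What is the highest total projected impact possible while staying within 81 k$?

233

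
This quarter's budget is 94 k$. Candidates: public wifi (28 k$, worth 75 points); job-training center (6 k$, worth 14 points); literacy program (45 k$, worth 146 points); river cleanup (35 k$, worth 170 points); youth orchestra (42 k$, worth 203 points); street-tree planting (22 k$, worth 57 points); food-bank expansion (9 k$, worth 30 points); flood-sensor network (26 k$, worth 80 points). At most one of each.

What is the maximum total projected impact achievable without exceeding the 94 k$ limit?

Taking job-training center + river cleanup + youth orchestra + food-bank expansion: 92 k$ used, 417 in projected impact.

417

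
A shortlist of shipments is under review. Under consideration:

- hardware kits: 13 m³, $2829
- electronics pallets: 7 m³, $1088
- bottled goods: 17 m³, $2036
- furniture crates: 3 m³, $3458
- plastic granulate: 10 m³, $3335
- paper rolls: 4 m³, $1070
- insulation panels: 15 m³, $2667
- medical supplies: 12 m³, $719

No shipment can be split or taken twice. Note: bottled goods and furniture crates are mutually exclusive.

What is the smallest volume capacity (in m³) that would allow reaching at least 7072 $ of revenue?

Need the lightest bundle worth ≥ 7072.
Taking furniture crates + plastic granulate + paper rolls gives 7863 (≥ 7072) for 17 m³.
No combination under 17 m³ hits 7072.

17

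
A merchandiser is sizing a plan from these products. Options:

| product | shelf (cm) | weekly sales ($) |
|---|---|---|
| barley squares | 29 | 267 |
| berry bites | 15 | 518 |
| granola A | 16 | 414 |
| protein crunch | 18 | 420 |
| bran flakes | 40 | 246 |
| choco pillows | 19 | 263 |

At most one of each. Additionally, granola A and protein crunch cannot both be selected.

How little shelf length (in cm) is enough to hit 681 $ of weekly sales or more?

Minimise cm subject to total weekly sales ≥ 681.
berry bites + granola A: 932 weekly sales at 31 cm.
Below 31 cm the best achievable stays under 681.

31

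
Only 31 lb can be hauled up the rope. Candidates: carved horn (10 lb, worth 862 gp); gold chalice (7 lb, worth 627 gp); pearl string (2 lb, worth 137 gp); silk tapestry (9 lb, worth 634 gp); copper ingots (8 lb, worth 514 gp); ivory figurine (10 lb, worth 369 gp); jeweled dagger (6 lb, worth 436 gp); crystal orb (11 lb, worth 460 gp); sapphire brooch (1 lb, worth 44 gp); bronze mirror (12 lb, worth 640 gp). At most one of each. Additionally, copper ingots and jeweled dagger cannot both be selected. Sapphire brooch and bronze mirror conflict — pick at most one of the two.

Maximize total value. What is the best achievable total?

2304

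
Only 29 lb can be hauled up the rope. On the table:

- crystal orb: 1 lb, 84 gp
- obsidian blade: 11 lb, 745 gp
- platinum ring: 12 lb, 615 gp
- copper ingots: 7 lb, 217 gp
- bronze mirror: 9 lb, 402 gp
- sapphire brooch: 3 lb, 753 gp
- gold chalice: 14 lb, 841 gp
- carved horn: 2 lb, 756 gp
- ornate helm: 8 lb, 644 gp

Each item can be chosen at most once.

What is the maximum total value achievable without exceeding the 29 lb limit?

By value per lb: carved horn 378.00, sapphire brooch 251.00, crystal orb 84.00, ornate helm 80.50 lead.
Filling by ratio: crystal orb + obsidian blade + sapphire brooch + carved horn + ornate helm for 2982, with 4 lb left unused.
Replace obsidian blade with gold chalice: the trade gains 96 net, giving 3078 at 28 lb.
The spare 1 lb is too small for any remaining item, and no exchange beats 3078.

3078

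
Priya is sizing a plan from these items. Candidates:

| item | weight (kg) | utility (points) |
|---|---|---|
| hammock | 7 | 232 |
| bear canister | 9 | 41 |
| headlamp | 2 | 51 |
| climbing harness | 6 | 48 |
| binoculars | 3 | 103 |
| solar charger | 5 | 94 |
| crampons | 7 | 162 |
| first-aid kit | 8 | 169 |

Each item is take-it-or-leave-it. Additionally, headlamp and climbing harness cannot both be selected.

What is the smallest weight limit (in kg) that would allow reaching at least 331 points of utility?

Look for the lowest-weight combination reaching 331.
hammock + binoculars reaches 335 using 10 kg.
Any bundle with less than 10 kg falls short of 331.

10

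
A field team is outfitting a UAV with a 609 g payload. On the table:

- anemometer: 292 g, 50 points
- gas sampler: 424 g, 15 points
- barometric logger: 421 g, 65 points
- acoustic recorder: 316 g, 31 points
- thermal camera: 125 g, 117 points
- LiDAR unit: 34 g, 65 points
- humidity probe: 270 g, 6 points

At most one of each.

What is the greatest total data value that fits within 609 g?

247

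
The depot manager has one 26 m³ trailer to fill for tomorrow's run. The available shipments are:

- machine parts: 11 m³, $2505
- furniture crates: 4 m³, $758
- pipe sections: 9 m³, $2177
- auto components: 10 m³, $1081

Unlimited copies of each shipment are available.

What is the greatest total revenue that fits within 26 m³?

Taking 2×furniture crates + 2×pipe sections: 26 m³ used, 5870 in revenue.
That's the maximum — no swap from here does better than 5870.

5870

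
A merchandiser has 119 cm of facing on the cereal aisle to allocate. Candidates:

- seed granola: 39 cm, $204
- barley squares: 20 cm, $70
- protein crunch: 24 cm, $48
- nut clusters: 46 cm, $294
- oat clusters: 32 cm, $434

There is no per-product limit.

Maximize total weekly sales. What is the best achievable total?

Taking barley squares + 3×oat clusters: 116 cm used, 1372 in weekly sales.
Nothing else within 119 cm beats 1372.

1372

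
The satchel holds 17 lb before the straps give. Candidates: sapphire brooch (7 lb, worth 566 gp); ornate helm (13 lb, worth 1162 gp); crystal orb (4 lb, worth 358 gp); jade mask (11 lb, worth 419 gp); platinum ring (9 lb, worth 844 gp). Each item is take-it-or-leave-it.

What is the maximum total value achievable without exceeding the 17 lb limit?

Ranking by ratio (value/lb): platinum ring 93.78, crystal orb 89.50, ornate helm 89.38, sapphire brooch 80.86.
Taking the top-ratio items first gives crystal orb + platinum ring for 1202 (13 lb).
Replace platinum ring with ornate helm: the trade gains 318 net, giving 1520 at 17 lb.
The closest alternative, sapphire brooch + platinum ring, reaches only 1410.

1520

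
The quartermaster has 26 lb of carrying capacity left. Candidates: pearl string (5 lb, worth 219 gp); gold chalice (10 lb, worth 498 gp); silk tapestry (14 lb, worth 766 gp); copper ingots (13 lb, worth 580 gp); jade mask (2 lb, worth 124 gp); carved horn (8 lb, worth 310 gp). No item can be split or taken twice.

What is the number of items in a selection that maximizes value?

3

Best achievable value is 1388.
One optimal bundle: gold chalice + silk tapestry + jade mask (26 lb).
All optima have 3 items.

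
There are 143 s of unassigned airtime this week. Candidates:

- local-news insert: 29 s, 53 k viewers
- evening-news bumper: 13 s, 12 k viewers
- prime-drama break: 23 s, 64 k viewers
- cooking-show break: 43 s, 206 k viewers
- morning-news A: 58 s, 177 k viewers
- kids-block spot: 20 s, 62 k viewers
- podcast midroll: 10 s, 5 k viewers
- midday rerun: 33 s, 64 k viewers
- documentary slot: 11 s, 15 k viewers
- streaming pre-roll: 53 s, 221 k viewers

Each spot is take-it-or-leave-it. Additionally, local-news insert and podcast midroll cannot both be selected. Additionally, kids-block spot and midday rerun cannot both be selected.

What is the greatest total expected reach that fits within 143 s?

Best packing: prime-drama break + cooking-show break + kids-block spot + streaming pre-roll — 139 s, 553 total.
Runner-up evening-news bumper + prime-drama break + cooking-show break + documentary slot + streaming pre-roll tops out at 518.

553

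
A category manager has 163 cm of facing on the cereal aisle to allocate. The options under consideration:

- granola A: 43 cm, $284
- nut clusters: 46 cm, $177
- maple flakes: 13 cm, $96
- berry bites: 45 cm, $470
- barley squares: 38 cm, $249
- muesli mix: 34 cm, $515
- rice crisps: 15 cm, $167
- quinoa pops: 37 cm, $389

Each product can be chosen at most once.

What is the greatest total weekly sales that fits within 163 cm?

1658

Ranking by ratio (weekly sales/cm): muesli mix 15.15, rice crisps 11.13, quinoa pops 10.51.
Filling by ratio: maple flakes + berry bites + muesli mix + rice crisps + quinoa pops for 1637, with 19 cm left unused.
Dropping maple flakes and rice crisps frees 28 cm; slotting in granola A (43 cm) lifts the total to 1658 at 159 cm.
Next best is maple flakes + berry bites + muesli mix + rice crisps + quinoa pops at 1637 (144 cm) — short by 21.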